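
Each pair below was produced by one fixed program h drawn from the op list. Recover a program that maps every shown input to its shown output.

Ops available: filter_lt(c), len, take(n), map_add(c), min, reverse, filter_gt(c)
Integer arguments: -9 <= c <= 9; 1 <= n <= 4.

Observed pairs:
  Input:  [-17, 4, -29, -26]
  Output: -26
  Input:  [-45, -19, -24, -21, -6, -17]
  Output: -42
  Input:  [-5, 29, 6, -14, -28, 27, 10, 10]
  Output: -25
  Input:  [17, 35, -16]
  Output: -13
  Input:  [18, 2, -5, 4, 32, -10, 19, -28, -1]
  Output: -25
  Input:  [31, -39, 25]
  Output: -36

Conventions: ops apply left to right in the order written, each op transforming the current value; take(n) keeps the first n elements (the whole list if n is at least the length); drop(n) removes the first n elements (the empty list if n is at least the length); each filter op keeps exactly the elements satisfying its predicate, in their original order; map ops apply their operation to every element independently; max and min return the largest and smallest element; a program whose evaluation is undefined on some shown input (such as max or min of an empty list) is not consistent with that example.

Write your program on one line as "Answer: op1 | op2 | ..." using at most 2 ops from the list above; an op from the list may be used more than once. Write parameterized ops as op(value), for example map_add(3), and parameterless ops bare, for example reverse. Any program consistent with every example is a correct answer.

map_add(3) | min

Check, running the answer program on each example:
  [-17, 4, -29, -26] -> [-14, 7, -26, -23] -> -26
  [-45, -19, -24, -21, -6, -17] -> [-42, -16, -21, -18, -3, -14] -> -42
  [-5, 29, 6, -14, -28, 27, 10, 10] -> [-2, 32, 9, -11, -25, 30, 13, 13] -> -25
  [17, 35, -16] -> [20, 38, -13] -> -13
  [18, 2, -5, 4, 32, -10, 19, -28, -1] -> [21, 5, -2, 7, 35, -7, 22, -25, 2] -> -25
  [31, -39, 25] -> [34, -36, 28] -> -36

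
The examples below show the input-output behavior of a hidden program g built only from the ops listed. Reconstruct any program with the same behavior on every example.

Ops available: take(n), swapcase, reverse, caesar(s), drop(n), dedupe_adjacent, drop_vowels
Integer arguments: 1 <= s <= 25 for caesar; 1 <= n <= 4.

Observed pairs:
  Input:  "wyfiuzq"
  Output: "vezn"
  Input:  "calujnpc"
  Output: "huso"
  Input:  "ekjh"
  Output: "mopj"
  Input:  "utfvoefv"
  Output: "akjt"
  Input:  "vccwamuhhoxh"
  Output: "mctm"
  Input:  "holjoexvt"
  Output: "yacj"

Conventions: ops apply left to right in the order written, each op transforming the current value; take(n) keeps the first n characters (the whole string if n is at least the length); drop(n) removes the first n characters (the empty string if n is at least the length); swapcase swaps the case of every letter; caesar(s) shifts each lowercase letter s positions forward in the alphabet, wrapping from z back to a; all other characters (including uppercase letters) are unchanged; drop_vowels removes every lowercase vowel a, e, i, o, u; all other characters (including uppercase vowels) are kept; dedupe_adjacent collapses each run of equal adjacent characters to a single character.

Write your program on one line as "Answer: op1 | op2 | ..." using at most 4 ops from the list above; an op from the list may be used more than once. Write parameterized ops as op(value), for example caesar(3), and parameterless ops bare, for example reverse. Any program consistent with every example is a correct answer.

reverse | take(4) | caesar(5)

Check, running the answer program on each example:
  "wyfiuzq" -> "qzuifyw" -> "qzui" -> "vezn"
  "calujnpc" -> "cpnjulac" -> "cpnj" -> "huso"
  "ekjh" -> "hjke" -> "hjke" -> "mopj"
  "utfvoefv" -> "vfeovftu" -> "vfeo" -> "akjt"
  "vccwamuhhoxh" -> "hxohhumawccv" -> "hxoh" -> "mctm"
  "holjoexvt" -> "tvxeojloh" -> "tvxe" -> "yacj"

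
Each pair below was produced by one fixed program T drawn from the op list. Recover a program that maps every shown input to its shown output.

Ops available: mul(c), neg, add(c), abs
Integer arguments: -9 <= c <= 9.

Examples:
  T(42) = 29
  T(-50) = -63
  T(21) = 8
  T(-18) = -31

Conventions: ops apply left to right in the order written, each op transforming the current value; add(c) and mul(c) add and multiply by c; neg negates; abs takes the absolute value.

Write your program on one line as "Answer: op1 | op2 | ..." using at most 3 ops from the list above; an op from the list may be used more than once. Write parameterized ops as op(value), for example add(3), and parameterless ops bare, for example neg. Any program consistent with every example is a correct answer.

add(-9) | add(-4)

Check, running the answer program on each example:
  42 -> 33 -> 29
  -50 -> -59 -> -63
  21 -> 12 -> 8
  -18 -> -27 -> -31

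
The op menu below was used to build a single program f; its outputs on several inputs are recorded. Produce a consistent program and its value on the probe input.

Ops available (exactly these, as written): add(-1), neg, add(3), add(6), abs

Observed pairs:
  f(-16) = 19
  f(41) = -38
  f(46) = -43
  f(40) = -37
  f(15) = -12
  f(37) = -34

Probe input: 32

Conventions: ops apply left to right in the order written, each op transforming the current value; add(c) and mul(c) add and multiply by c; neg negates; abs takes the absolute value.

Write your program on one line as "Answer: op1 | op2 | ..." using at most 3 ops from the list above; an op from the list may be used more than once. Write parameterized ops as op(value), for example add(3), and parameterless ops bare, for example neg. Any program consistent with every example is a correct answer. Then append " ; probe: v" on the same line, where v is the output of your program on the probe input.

neg | add(3) ; probe: -29

Check, running the answer program on each example:
  -16 -> 16 -> 19
  41 -> -41 -> -38
  46 -> -46 -> -43
  40 -> -40 -> -37
  15 -> -15 -> -12
  37 -> -37 -> -34
  probe: 32 -> -32 -> -29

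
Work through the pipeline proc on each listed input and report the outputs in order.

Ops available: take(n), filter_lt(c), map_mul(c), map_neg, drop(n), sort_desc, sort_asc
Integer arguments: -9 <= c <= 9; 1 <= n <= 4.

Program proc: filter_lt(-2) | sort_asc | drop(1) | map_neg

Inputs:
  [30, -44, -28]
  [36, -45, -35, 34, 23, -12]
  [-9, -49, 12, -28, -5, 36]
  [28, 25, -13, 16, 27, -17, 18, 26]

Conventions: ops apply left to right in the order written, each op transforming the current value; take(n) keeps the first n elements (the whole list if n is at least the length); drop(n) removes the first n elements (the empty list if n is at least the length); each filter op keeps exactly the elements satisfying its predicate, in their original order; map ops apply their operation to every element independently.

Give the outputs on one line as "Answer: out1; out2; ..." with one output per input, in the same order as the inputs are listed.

Execution, op by op:
  [30, -44, -28] -> [-44, -28] -> [-44, -28] -> [-28] -> [28]
  [36, -45, -35, 34, 23, -12] -> [-45, -35, -12] -> [-45, -35, -12] -> [-35, -12] -> [35, 12]
  [-9, -49, 12, -28, -5, 36] -> [-9, -49, -28, -5] -> [-49, -28, -9, -5] -> [-28, -9, -5] -> [28, 9, 5]
  [28, 25, -13, 16, 27, -17, 18, 26] -> [-13, -17] -> [-17, -13] -> [-13] -> [13]

[28]; [35, 12]; [28, 9, 5]; [13]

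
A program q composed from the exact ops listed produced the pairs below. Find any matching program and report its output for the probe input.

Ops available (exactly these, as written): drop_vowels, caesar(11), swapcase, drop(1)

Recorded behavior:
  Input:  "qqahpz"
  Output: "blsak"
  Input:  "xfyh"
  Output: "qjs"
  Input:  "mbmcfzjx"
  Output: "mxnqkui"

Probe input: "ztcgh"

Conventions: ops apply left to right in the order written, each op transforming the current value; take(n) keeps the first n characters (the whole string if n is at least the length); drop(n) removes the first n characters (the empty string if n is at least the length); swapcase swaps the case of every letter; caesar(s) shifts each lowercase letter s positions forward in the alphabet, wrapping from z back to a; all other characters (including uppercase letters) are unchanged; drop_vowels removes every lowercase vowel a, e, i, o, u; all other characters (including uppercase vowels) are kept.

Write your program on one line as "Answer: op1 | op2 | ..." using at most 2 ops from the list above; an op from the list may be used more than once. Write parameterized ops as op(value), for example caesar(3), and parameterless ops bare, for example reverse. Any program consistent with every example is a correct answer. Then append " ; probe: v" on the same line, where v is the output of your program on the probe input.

caesar(11) | drop(1) ; probe: "enrs"

Check, running the answer program on each example:
  "qqahpz" -> "bblsak" -> "blsak"
  "xfyh" -> "iqjs" -> "qjs"
  "mbmcfzjx" -> "xmxnqkui" -> "mxnqkui"
  probe: "ztcgh" -> "kenrs" -> "enrs"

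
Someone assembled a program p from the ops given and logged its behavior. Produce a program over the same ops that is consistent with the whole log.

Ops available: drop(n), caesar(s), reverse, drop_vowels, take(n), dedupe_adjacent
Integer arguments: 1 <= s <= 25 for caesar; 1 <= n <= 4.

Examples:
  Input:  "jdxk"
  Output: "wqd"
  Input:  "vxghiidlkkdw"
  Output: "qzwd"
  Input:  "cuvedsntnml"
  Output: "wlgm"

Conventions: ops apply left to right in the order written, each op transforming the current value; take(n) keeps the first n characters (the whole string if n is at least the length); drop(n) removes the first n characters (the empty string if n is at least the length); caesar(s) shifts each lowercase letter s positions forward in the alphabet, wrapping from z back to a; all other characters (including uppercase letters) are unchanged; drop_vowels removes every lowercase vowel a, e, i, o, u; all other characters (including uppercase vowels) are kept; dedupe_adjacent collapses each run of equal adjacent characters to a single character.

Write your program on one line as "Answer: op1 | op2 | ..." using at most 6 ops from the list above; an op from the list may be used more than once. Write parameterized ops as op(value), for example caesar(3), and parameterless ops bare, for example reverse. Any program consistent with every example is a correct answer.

drop_vowels | drop(1) | caesar(19) | drop_vowels | take(4)

Check, running the answer program on each example:
  "jdxk" -> "jdxk" -> "dxk" -> "wqd" -> "wqd" -> "wqd"
  "vxghiidlkkdw" -> "vxghdlkkdw" -> "xghdlkkdw" -> "qzaweddwp" -> "qzwddwp" -> "qzwd"
  "cuvedsntnml" -> "cvdsntnml" -> "vdsntnml" -> "owlgmgfe" -> "wlgmgf" -> "wlgm"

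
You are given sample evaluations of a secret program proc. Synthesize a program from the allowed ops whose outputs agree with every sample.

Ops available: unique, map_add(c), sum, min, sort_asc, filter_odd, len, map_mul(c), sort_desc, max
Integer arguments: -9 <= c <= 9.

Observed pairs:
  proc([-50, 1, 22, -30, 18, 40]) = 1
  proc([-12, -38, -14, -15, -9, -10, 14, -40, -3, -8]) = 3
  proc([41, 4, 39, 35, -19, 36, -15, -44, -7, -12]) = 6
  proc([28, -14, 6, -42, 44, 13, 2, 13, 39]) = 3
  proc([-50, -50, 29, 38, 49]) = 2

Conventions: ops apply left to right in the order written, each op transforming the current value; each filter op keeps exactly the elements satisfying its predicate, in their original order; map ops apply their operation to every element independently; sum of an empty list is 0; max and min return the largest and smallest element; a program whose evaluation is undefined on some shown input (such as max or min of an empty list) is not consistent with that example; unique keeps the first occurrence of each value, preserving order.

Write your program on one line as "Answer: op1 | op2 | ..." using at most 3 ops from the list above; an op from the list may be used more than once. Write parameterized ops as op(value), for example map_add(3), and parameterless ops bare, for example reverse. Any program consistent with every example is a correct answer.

filter_odd | map_add(-8) | len

Check, running the answer program on each example:
  [-50, 1, 22, -30, 18, 40] -> [1] -> [-7] -> 1
  [-12, -38, -14, -15, -9, -10, 14, -40, -3, -8] -> [-15, -9, -3] -> [-23, -17, -11] -> 3
  [41, 4, 39, 35, -19, 36, -15, -44, -7, -12] -> [41, 39, 35, -19, -15, -7] -> [33, 31, 27, -27, -23, -15] -> 6
  [28, -14, 6, -42, 44, 13, 2, 13, 39] -> [13, 13, 39] -> [5, 5, 31] -> 3
  [-50, -50, 29, 38, 49] -> [29, 49] -> [21, 41] -> 2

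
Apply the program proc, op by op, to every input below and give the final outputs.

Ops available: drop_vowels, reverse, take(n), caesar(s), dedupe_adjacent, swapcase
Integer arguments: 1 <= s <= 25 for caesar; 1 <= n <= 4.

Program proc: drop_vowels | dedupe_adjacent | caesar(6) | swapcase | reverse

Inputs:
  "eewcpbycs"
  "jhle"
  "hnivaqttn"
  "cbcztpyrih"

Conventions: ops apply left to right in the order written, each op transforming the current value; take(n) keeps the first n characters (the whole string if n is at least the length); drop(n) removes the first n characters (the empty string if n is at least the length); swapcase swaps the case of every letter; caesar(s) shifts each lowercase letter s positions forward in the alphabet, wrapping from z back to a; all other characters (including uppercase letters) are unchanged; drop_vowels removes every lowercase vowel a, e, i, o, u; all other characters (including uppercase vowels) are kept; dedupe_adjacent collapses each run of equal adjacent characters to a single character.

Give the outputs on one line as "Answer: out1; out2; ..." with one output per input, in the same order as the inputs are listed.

"YIEHVIC"; "RNP"; "TZWBTN"; "NXEVZFIHI"

Execution, op by op:
  "eewcpbycs" -> "wcpbycs" -> "wcpbycs" -> "civheiy" -> "CIVHEIY" -> "YIEHVIC"
  "jhle" -> "jhl" -> "jhl" -> "pnr" -> "PNR" -> "RNP"
  "hnivaqttn" -> "hnvqttn" -> "hnvqtn" -> "ntbwzt" -> "NTBWZT" -> "TZWBTN"
  "cbcztpyrih" -> "cbcztpyrh" -> "cbcztpyrh" -> "ihifzvexn" -> "IHIFZVEXN" -> "NXEVZFIHI"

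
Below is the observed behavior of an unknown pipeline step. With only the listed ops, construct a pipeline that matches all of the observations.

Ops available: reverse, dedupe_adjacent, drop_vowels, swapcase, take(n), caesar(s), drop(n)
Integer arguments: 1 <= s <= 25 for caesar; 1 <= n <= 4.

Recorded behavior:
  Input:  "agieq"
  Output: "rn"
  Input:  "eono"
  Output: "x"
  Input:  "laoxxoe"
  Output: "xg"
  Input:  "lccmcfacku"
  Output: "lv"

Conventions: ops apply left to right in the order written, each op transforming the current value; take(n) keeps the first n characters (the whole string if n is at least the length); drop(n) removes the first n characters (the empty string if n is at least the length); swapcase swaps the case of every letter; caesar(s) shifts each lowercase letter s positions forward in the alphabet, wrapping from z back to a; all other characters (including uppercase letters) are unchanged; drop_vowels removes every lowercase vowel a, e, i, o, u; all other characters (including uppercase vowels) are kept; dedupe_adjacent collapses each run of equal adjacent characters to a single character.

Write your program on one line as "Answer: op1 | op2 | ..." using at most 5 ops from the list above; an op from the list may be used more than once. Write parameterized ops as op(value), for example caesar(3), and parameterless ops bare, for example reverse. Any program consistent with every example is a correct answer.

caesar(21) | drop(2) | take(2) | drop_vowels | caesar(14)

Check, running the answer program on each example:
  "agieq" -> "vbdzl" -> "dzl" -> "dz" -> "dz" -> "rn"
  "eono" -> "zjij" -> "ij" -> "ij" -> "j" -> "x"
  "laoxxoe" -> "gvjssjz" -> "jssjz" -> "js" -> "js" -> "xg"
  "lccmcfacku" -> "gxxhxavxfp" -> "xhxavxfp" -> "xh" -> "xh" -> "lv"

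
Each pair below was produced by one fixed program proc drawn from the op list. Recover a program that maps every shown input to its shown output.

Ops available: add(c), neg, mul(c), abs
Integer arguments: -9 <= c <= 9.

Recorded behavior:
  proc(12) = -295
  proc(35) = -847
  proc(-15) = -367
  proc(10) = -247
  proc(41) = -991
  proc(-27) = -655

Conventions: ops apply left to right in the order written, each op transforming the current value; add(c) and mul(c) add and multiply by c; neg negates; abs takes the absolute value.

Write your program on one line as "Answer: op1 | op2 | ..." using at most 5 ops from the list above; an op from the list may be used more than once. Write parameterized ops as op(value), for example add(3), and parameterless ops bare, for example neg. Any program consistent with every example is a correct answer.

mul(-8) | abs | mul(-3) | add(-7)

Check, running the answer program on each example:
  12 -> -96 -> 96 -> -288 -> -295
  35 -> -280 -> 280 -> -840 -> -847
  -15 -> 120 -> 120 -> -360 -> -367
  10 -> -80 -> 80 -> -240 -> -247
  41 -> -328 -> 328 -> -984 -> -991
  -27 -> 216 -> 216 -> -648 -> -655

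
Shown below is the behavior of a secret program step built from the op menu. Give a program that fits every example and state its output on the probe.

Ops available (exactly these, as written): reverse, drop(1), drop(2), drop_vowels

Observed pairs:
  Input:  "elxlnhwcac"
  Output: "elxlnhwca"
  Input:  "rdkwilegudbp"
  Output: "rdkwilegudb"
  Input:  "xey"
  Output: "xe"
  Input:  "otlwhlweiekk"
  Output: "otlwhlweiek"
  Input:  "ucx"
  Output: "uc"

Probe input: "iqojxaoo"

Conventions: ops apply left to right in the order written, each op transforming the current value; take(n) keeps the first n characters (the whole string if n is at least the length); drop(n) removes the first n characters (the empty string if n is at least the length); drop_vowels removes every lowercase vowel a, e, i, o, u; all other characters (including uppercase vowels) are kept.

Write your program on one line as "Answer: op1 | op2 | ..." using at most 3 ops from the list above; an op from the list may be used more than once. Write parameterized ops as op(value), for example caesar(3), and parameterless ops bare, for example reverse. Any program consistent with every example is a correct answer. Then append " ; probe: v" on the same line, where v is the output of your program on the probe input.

reverse | drop(1) | reverse ; probe: "iqojxao"

Check, running the answer program on each example:
  "elxlnhwcac" -> "cacwhnlxle" -> "acwhnlxle" -> "elxlnhwca"
  "rdkwilegudbp" -> "pbdugeliwkdr" -> "bdugeliwkdr" -> "rdkwilegudb"
  "xey" -> "yex" -> "ex" -> "xe"
  "otlwhlweiekk" -> "kkeiewlhwlto" -> "keiewlhwlto" -> "otlwhlweiek"
  "ucx" -> "xcu" -> "cu" -> "uc"
  probe: "iqojxaoo" -> "ooaxjoqi" -> "oaxjoqi" -> "iqojxao"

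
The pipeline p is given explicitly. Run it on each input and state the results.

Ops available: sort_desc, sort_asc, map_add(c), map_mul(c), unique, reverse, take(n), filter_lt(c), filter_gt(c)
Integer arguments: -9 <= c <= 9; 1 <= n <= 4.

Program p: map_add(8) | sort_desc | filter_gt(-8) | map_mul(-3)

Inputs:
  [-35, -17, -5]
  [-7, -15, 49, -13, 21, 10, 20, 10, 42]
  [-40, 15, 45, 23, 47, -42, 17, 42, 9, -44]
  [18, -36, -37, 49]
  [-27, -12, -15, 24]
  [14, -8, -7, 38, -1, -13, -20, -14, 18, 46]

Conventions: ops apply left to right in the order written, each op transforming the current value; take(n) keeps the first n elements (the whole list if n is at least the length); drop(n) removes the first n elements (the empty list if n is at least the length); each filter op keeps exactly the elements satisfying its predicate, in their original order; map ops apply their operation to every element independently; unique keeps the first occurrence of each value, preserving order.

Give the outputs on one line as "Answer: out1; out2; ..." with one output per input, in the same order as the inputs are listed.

[-9]; [-171, -150, -87, -84, -54, -54, -3, 15, 21]; [-165, -159, -150, -93, -75, -69, -51]; [-171, -78]; [-96, 12, 21]; [-162, -138, -78, -66, -21, -3, 0, 15, 18]

Execution, op by op:
  [-35, -17, -5] -> [-27, -9, 3] -> [3, -9, -27] -> [3] -> [-9]
  [-7, -15, 49, -13, 21, 10, 20, 10, 42] -> [1, -7, 57, -5, 29, 18, 28, 18, 50] -> [57, 50, 29, 28, 18, 18, 1, -5, -7] -> [57, 50, 29, 28, 18, 18, 1, -5, -7] -> [-171, -150, -87, -84, -54, -54, -3, 15, 21]
  [-40, 15, 45, 23, 47, -42, 17, 42, 9, -44] -> [-32, 23, 53, 31, 55, -34, 25, 50, 17, -36] -> [55, 53, 50, 31, 25, 23, 17, -32, -34, -36] -> [55, 53, 50, 31, 25, 23, 17] -> [-165, -159, -150, -93, -75, -69, -51]
  [18, -36, -37, 49] -> [26, -28, -29, 57] -> [57, 26, -28, -29] -> [57, 26] -> [-171, -78]
  [-27, -12, -15, 24] -> [-19, -4, -7, 32] -> [32, -4, -7, -19] -> [32, -4, -7] -> [-96, 12, 21]
  [14, -8, -7, 38, -1, -13, -20, -14, 18, 46] -> [22, 0, 1, 46, 7, -5, -12, -6, 26, 54] -> [54, 46, 26, 22, 7, 1, 0, -5, -6, -12] -> [54, 46, 26, 22, 7, 1, 0, -5, -6] -> [-162, -138, -78, -66, -21, -3, 0, 15, 18]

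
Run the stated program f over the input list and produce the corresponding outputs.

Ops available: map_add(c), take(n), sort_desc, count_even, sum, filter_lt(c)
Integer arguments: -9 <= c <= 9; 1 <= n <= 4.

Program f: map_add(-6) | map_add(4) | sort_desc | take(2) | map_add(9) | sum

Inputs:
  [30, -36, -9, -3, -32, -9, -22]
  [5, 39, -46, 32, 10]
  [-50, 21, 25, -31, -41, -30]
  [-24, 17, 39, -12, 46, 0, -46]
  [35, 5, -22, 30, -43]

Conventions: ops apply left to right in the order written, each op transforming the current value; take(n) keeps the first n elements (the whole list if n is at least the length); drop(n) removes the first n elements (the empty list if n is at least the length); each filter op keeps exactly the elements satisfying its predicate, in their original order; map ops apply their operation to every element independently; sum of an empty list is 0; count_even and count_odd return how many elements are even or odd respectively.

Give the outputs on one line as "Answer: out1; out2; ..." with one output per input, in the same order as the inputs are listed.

Execution, op by op:
  [30, -36, -9, -3, -32, -9, -22] -> [24, -42, -15, -9, -38, -15, -28] -> [28, -38, -11, -5, -34, -11, -24] -> [28, -5, -11, -11, -24, -34, -38] -> [28, -5] -> [37, 4] -> 41
  [5, 39, -46, 32, 10] -> [-1, 33, -52, 26, 4] -> [3, 37, -48, 30, 8] -> [37, 30, 8, 3, -48] -> [37, 30] -> [46, 39] -> 85
  [-50, 21, 25, -31, -41, -30] -> [-56, 15, 19, -37, -47, -36] -> [-52, 19, 23, -33, -43, -32] -> [23, 19, -32, -33, -43, -52] -> [23, 19] -> [32, 28] -> 60
  [-24, 17, 39, -12, 46, 0, -46] -> [-30, 11, 33, -18, 40, -6, -52] -> [-26, 15, 37, -14, 44, -2, -48] -> [44, 37, 15, -2, -14, -26, -48] -> [44, 37] -> [53, 46] -> 99
  [35, 5, -22, 30, -43] -> [29, -1, -28, 24, -49] -> [33, 3, -24, 28, -45] -> [33, 28, 3, -24, -45] -> [33, 28] -> [42, 37] -> 79

41; 85; 60; 99; 79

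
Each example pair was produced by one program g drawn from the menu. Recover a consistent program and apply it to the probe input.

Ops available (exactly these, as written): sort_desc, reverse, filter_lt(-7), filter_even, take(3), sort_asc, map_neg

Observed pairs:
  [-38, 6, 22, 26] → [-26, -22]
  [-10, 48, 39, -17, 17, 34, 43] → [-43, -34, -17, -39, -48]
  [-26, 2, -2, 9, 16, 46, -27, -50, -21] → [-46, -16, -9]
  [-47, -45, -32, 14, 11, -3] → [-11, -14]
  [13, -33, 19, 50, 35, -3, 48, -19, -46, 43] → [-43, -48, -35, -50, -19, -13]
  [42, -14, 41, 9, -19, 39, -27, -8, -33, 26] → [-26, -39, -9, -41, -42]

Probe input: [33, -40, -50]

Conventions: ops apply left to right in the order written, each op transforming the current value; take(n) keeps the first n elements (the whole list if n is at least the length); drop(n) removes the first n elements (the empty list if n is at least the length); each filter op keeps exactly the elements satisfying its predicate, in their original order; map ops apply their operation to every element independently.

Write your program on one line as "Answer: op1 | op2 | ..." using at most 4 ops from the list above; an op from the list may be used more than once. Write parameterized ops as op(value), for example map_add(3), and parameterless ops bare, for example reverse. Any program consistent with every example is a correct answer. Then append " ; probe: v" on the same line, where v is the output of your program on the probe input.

map_neg | reverse | filter_lt(-7) ; probe: [-33]

Check, running the answer program on each example:
  [-38, 6, 22, 26] -> [38, -6, -22, -26] -> [-26, -22, -6, 38] -> [-26, -22]
  [-10, 48, 39, -17, 17, 34, 43] -> [10, -48, -39, 17, -17, -34, -43] -> [-43, -34, -17, 17, -39, -48, 10] -> [-43, -34, -17, -39, -48]
  [-26, 2, -2, 9, 16, 46, -27, -50, -21] -> [26, -2, 2, -9, -16, -46, 27, 50, 21] -> [21, 50, 27, -46, -16, -9, 2, -2, 26] -> [-46, -16, -9]
  [-47, -45, -32, 14, 11, -3] -> [47, 45, 32, -14, -11, 3] -> [3, -11, -14, 32, 45, 47] -> [-11, -14]
  [13, -33, 19, 50, 35, -3, 48, -19, -46, 43] -> [-13, 33, -19, -50, -35, 3, -48, 19, 46, -43] -> [-43, 46, 19, -48, 3, -35, -50, -19, 33, -13] -> [-43, -48, -35, -50, -19, -13]
  [42, -14, 41, 9, -19, 39, -27, -8, -33, 26] -> [-42, 14, -41, -9, 19, -39, 27, 8, 33, -26] -> [-26, 33, 8, 27, -39, 19, -9, -41, 14, -42] -> [-26, -39, -9, -41, -42]
  probe: [33, -40, -50] -> [-33, 40, 50] -> [50, 40, -33] -> [-33]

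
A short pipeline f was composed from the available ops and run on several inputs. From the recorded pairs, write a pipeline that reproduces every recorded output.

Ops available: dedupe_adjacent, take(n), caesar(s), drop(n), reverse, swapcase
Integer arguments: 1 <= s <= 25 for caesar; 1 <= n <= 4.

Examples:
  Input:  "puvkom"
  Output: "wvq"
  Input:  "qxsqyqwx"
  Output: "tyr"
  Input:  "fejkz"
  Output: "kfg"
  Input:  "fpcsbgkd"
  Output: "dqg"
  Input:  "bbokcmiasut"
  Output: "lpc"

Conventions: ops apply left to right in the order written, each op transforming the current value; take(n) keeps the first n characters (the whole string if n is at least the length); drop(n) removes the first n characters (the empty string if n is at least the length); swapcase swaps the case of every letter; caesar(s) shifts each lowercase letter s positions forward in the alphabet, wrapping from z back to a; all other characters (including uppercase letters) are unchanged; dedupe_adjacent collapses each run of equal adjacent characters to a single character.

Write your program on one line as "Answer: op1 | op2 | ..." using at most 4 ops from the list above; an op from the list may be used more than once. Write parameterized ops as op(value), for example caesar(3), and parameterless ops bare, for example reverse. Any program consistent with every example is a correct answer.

dedupe_adjacent | caesar(1) | take(3) | reverse

Check, running the answer program on each example:
  "puvkom" -> "puvkom" -> "qvwlpn" -> "qvw" -> "wvq"
  "qxsqyqwx" -> "qxsqyqwx" -> "rytrzrxy" -> "ryt" -> "tyr"
  "fejkz" -> "fejkz" -> "gfkla" -> "gfk" -> "kfg"
  "fpcsbgkd" -> "fpcsbgkd" -> "gqdtchle" -> "gqd" -> "dqg"
  "bbokcmiasut" -> "bokcmiasut" -> "cpldnjbtvu" -> "cpl" -> "lpc"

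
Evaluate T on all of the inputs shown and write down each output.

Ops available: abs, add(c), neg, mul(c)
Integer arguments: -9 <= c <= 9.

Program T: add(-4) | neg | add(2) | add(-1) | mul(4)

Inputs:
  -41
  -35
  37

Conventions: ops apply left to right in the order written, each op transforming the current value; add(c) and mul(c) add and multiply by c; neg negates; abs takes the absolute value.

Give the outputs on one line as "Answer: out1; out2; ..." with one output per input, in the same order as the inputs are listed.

Execution, op by op:
  -41 -> -45 -> 45 -> 47 -> 46 -> 184
  -35 -> -39 -> 39 -> 41 -> 40 -> 160
  37 -> 33 -> -33 -> -31 -> -32 -> -128

184; 160; -128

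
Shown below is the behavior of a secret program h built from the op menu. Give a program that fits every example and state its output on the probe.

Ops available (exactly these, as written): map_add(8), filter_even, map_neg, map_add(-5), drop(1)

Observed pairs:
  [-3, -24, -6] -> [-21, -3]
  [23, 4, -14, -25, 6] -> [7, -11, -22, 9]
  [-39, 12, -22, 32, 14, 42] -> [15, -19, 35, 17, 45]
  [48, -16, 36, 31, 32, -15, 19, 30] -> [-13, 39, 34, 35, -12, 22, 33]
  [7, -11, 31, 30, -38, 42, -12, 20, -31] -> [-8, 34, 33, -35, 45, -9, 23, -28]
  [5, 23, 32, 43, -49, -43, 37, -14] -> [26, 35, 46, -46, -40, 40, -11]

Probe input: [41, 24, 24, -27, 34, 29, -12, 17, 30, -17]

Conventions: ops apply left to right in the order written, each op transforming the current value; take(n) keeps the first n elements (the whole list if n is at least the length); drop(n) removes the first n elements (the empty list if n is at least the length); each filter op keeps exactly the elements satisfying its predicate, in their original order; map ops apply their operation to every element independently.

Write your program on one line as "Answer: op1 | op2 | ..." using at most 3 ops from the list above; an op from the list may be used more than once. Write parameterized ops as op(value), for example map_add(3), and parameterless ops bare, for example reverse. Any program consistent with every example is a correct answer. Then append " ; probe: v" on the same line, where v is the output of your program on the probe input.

drop(1) | map_add(8) | map_add(-5) ; probe: [27, 27, -24, 37, 32, -9, 20, 33, -14]

Check, running the answer program on each example:
  [-3, -24, -6] -> [-24, -6] -> [-16, 2] -> [-21, -3]
  [23, 4, -14, -25, 6] -> [4, -14, -25, 6] -> [12, -6, -17, 14] -> [7, -11, -22, 9]
  [-39, 12, -22, 32, 14, 42] -> [12, -22, 32, 14, 42] -> [20, -14, 40, 22, 50] -> [15, -19, 35, 17, 45]
  [48, -16, 36, 31, 32, -15, 19, 30] -> [-16, 36, 31, 32, -15, 19, 30] -> [-8, 44, 39, 40, -7, 27, 38] -> [-13, 39, 34, 35, -12, 22, 33]
  [7, -11, 31, 30, -38, 42, -12, 20, -31] -> [-11, 31, 30, -38, 42, -12, 20, -31] -> [-3, 39, 38, -30, 50, -4, 28, -23] -> [-8, 34, 33, -35, 45, -9, 23, -28]
  [5, 23, 32, 43, -49, -43, 37, -14] -> [23, 32, 43, -49, -43, 37, -14] -> [31, 40, 51, -41, -35, 45, -6] -> [26, 35, 46, -46, -40, 40, -11]
  probe: [41, 24, 24, -27, 34, 29, -12, 17, 30, -17] -> [24, 24, -27, 34, 29, -12, 17, 30, -17] -> [32, 32, -19, 42, 37, -4, 25, 38, -9] -> [27, 27, -24, 37, 32, -9, 20, 33, -14]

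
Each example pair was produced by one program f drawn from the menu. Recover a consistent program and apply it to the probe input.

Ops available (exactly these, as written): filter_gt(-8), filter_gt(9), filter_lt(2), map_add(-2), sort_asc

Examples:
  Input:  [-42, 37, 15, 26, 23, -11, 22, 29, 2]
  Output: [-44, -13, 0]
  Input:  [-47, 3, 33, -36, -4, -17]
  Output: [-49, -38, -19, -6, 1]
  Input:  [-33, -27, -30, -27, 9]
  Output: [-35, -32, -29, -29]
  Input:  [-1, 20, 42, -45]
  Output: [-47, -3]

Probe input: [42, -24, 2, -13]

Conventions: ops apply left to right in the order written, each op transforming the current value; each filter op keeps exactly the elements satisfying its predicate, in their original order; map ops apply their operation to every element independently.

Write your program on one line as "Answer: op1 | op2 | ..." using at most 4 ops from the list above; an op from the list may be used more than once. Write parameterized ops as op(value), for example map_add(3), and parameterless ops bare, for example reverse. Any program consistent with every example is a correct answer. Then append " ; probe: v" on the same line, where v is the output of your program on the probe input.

map_add(-2) | filter_lt(2) | sort_asc ; probe: [-26, -15, 0]

Check, running the answer program on each example:
  [-42, 37, 15, 26, 23, -11, 22, 29, 2] -> [-44, 35, 13, 24, 21, -13, 20, 27, 0] -> [-44, -13, 0] -> [-44, -13, 0]
  [-47, 3, 33, -36, -4, -17] -> [-49, 1, 31, -38, -6, -19] -> [-49, 1, -38, -6, -19] -> [-49, -38, -19, -6, 1]
  [-33, -27, -30, -27, 9] -> [-35, -29, -32, -29, 7] -> [-35, -29, -32, -29] -> [-35, -32, -29, -29]
  [-1, 20, 42, -45] -> [-3, 18, 40, -47] -> [-3, -47] -> [-47, -3]
  probe: [42, -24, 2, -13] -> [40, -26, 0, -15] -> [-26, 0, -15] -> [-26, -15, 0]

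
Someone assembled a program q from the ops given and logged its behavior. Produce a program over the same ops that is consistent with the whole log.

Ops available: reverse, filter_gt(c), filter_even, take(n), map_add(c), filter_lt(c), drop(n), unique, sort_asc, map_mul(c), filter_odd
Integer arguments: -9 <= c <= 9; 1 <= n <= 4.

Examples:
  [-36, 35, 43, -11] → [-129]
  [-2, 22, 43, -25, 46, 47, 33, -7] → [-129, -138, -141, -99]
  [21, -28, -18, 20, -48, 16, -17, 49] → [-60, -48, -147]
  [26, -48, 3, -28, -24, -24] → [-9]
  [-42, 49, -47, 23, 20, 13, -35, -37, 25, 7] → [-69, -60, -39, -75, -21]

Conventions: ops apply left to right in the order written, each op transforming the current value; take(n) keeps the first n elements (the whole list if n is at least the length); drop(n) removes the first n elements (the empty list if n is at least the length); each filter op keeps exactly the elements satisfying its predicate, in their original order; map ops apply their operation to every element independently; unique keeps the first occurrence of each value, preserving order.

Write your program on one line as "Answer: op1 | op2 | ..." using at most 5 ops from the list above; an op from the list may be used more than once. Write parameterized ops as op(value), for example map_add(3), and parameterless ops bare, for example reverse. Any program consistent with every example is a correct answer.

reverse | map_mul(-3) | reverse | filter_lt(-7) | drop(1)

Check, running the answer program on each example:
  [-36, 35, 43, -11] -> [-11, 43, 35, -36] -> [33, -129, -105, 108] -> [108, -105, -129, 33] -> [-105, -129] -> [-129]
  [-2, 22, 43, -25, 46, 47, 33, -7] -> [-7, 33, 47, 46, -25, 43, 22, -2] -> [21, -99, -141, -138, 75, -129, -66, 6] -> [6, -66, -129, 75, -138, -141, -99, 21] -> [-66, -129, -138, -141, -99] -> [-129, -138, -141, -99]
  [21, -28, -18, 20, -48, 16, -17, 49] -> [49, -17, 16, -48, 20, -18, -28, 21] -> [-147, 51, -48, 144, -60, 54, 84, -63] -> [-63, 84, 54, -60, 144, -48, 51, -147] -> [-63, -60, -48, -147] -> [-60, -48, -147]
  [26, -48, 3, -28, -24, -24] -> [-24, -24, -28, 3, -48, 26] -> [72, 72, 84, -9, 144, -78] -> [-78, 144, -9, 84, 72, 72] -> [-78, -9] -> [-9]
  [-42, 49, -47, 23, 20, 13, -35, -37, 25, 7] -> [7, 25, -37, -35, 13, 20, 23, -47, 49, -42] -> [-21, -75, 111, 105, -39, -60, -69, 141, -147, 126] -> [126, -147, 141, -69, -60, -39, 105, 111, -75, -21] -> [-147, -69, -60, -39, -75, -21] -> [-69, -60, -39, -75, -21]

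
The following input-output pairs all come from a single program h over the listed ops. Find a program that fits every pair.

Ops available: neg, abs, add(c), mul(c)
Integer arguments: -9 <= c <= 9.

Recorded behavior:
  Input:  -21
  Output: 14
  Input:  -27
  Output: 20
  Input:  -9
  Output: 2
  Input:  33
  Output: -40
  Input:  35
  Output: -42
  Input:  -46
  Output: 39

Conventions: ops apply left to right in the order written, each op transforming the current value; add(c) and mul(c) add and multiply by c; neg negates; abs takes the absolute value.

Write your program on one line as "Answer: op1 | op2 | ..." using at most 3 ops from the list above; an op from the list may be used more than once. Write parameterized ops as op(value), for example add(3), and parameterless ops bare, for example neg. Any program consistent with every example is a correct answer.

add(7) | mul(-1)

Check, running the answer program on each example:
  -21 -> -14 -> 14
  -27 -> -20 -> 20
  -9 -> -2 -> 2
  33 -> 40 -> -40
  35 -> 42 -> -42
  -46 -> -39 -> 39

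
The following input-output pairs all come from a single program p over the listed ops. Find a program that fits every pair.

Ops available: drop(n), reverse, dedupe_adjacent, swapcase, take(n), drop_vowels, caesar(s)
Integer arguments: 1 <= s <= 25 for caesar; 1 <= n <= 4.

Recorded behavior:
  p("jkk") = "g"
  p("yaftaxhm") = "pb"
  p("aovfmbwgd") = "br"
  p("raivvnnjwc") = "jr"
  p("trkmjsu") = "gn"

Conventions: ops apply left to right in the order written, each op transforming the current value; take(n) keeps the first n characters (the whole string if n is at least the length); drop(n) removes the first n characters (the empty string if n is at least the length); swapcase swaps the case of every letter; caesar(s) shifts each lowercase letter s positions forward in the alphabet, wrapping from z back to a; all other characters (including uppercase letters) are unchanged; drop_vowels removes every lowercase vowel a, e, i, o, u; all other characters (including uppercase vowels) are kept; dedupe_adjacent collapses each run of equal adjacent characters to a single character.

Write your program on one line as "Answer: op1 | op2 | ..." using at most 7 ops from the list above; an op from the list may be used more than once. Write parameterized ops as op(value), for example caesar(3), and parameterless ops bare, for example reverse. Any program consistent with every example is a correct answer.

drop(1) | dedupe_adjacent | drop_vowels | take(2) | caesar(22) | reverse

Check, running the answer program on each example:
  "jkk" -> "kk" -> "k" -> "k" -> "k" -> "g" -> "g"
  "yaftaxhm" -> "aftaxhm" -> "aftaxhm" -> "ftxhm" -> "ft" -> "bp" -> "pb"
  "aovfmbwgd" -> "ovfmbwgd" -> "ovfmbwgd" -> "vfmbwgd" -> "vf" -> "rb" -> "br"
  "raivvnnjwc" -> "aivvnnjwc" -> "aivnjwc" -> "vnjwc" -> "vn" -> "rj" -> "jr"
  "trkmjsu" -> "rkmjsu" -> "rkmjsu" -> "rkmjs" -> "rk" -> "ng" -> "gn"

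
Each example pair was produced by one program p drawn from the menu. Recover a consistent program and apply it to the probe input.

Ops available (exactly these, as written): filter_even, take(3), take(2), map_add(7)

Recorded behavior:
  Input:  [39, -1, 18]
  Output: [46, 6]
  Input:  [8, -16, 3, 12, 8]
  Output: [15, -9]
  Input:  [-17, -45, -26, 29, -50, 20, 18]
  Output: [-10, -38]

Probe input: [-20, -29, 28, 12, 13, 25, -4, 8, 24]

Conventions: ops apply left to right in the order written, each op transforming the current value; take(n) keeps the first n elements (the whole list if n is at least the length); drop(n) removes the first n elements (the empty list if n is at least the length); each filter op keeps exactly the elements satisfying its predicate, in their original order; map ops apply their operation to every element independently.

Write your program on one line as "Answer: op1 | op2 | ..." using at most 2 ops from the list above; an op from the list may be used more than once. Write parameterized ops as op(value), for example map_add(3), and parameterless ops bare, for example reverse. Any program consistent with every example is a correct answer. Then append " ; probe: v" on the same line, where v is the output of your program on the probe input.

map_add(7) | take(2) ; probe: [-13, -22]

Check, running the answer program on each example:
  [39, -1, 18] -> [46, 6, 25] -> [46, 6]
  [8, -16, 3, 12, 8] -> [15, -9, 10, 19, 15] -> [15, -9]
  [-17, -45, -26, 29, -50, 20, 18] -> [-10, -38, -19, 36, -43, 27, 25] -> [-10, -38]
  probe: [-20, -29, 28, 12, 13, 25, -4, 8, 24] -> [-13, -22, 35, 19, 20, 32, 3, 15, 31] -> [-13, -22]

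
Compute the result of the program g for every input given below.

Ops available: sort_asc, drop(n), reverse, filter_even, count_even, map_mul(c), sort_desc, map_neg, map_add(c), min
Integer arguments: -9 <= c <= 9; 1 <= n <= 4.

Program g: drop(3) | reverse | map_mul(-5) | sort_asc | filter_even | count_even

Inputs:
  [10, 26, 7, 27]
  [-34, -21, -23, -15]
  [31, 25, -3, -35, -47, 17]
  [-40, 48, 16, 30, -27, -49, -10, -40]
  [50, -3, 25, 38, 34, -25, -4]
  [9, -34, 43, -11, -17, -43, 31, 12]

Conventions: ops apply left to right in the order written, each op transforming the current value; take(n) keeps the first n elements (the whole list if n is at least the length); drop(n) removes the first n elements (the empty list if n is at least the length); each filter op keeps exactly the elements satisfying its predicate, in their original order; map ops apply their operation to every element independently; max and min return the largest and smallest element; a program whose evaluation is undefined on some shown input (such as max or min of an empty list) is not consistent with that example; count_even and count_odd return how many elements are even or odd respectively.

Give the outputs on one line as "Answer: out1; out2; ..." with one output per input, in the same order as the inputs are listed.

0; 0; 0; 3; 3; 1

Execution, op by op:
  [10, 26, 7, 27] -> [27] -> [27] -> [-135] -> [-135] -> [] -> 0
  [-34, -21, -23, -15] -> [-15] -> [-15] -> [75] -> [75] -> [] -> 0
  [31, 25, -3, -35, -47, 17] -> [-35, -47, 17] -> [17, -47, -35] -> [-85, 235, 175] -> [-85, 175, 235] -> [] -> 0
  [-40, 48, 16, 30, -27, -49, -10, -40] -> [30, -27, -49, -10, -40] -> [-40, -10, -49, -27, 30] -> [200, 50, 245, 135, -150] -> [-150, 50, 135, 200, 245] -> [-150, 50, 200] -> 3
  [50, -3, 25, 38, 34, -25, -4] -> [38, 34, -25, -4] -> [-4, -25, 34, 38] -> [20, 125, -170, -190] -> [-190, -170, 20, 125] -> [-190, -170, 20] -> 3
  [9, -34, 43, -11, -17, -43, 31, 12] -> [-11, -17, -43, 31, 12] -> [12, 31, -43, -17, -11] -> [-60, -155, 215, 85, 55] -> [-155, -60, 55, 85, 215] -> [-60] -> 1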